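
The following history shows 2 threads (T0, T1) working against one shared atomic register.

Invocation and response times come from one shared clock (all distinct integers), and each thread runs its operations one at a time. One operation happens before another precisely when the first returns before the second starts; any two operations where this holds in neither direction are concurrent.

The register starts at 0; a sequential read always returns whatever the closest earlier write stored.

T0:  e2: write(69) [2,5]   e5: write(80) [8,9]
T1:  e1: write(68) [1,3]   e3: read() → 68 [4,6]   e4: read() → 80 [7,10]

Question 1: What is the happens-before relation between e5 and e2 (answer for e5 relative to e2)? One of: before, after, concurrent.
after

e5 spans [8,9], e2 spans [2,5]
resp(e2)=5 < inv(e5)=8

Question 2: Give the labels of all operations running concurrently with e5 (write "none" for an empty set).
e4

overlap test against e5 [8,9]: concurrent iff the interval meets 8..9
e1 [1,3]: before
e2 [2,5]: before
e3 [4,6]: before
e4 [7,10]: concurrent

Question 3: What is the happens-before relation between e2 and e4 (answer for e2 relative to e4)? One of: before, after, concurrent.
before

e2 spans [2,5], e4 spans [7,10]
resp(e2)=5 < inv(e4)=7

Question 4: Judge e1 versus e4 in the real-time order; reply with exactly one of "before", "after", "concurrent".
before

e1 spans [1,3], e4 spans [7,10]
resp(e1)=3 < inv(e4)=7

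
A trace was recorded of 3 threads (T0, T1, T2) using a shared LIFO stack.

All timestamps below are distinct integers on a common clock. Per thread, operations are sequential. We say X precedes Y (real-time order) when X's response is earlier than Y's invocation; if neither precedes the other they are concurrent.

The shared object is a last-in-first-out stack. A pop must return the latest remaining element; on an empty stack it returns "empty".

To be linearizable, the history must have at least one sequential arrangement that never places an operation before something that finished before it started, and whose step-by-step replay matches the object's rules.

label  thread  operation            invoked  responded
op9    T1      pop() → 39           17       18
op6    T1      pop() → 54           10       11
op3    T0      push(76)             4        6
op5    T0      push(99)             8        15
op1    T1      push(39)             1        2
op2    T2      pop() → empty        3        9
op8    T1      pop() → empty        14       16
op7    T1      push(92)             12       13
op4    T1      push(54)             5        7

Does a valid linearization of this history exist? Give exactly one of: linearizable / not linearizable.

not linearizable

the violation lands at event 9, op2's response at time 9: events 1..8 linearize, events 1..9 do not
all 6 real-time-respecting orders fail — 4 completed LIFO stack operations, no legal replay
including or dropping the 1 pending operation (op5) in any combination fails
e.g. op1, op2, op3, op4 (pending dropped): illegal at step 2, since op2 pop() → empty cannot apply there
e.g. op1, op2, op4, op3 (pending dropped): illegal at step 2, since op2 pop() → empty cannot apply there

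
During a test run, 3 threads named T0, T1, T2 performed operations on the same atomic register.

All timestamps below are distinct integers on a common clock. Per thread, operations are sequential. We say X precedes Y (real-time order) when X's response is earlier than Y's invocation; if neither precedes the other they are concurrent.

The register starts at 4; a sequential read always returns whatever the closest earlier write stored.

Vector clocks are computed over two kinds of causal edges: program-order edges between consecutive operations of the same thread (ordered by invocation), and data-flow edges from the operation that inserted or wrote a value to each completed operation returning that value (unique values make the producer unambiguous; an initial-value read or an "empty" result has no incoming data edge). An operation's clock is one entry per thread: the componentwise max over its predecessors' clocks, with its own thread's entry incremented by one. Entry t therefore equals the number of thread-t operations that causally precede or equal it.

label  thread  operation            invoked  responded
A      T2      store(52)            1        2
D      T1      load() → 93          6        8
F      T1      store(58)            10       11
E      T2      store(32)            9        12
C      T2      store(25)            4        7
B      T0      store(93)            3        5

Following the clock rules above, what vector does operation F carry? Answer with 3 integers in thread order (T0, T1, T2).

invoked at 1, A has no predecessors; its own T2 bump gives (0, 0, 1)
invoked at 3, B has no predecessors; its own T0 bump gives (1, 0, 0)
from VC(A)=(0, 0, 1), C (invoked 4) maxes components and bumps T2 → (0, 0, 2)
from VC(B)=(1, 0, 0), D (invoked 6) maxes components and bumps T1 → (1, 1, 0)
from VC(C)=(0, 0, 2), E (invoked 9) maxes components and bumps T2 → (0, 0, 3)
from VC(D)=(1, 1, 0), F (invoked 10) maxes components and bumps T1 → (1, 2, 0)
target: VC(F) = (1, 2, 0)

(1, 2, 0)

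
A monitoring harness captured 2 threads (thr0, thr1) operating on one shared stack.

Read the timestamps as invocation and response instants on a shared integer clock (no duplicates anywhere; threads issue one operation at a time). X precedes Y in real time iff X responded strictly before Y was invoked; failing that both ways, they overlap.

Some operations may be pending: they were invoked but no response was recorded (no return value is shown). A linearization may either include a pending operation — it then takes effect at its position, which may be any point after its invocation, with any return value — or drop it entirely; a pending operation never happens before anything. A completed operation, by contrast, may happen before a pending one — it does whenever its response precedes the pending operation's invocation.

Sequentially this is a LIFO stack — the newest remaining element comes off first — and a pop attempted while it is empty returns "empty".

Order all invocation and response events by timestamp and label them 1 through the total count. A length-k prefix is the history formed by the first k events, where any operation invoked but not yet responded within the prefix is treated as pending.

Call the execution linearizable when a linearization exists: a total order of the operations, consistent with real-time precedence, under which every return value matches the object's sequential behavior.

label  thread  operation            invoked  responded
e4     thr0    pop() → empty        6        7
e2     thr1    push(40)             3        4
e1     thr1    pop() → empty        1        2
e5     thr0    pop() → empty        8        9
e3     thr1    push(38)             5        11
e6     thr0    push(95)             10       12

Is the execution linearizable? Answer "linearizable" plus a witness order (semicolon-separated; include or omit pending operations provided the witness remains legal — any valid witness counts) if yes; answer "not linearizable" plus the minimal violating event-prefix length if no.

not linearizable — minimal violating prefix: 7 events

through event 6 a valid linearization exists; event 7 (e4 responding at time 7) ends that
exactly one order of the 3 completed ops respects real time; the stack replay fails
every completion of the 1 pending operation (e3) was checked; none linearizes
e.g. e1, e2, e4 (pending dropped): illegal at step 3, since e4 pop() → empty cannot apply there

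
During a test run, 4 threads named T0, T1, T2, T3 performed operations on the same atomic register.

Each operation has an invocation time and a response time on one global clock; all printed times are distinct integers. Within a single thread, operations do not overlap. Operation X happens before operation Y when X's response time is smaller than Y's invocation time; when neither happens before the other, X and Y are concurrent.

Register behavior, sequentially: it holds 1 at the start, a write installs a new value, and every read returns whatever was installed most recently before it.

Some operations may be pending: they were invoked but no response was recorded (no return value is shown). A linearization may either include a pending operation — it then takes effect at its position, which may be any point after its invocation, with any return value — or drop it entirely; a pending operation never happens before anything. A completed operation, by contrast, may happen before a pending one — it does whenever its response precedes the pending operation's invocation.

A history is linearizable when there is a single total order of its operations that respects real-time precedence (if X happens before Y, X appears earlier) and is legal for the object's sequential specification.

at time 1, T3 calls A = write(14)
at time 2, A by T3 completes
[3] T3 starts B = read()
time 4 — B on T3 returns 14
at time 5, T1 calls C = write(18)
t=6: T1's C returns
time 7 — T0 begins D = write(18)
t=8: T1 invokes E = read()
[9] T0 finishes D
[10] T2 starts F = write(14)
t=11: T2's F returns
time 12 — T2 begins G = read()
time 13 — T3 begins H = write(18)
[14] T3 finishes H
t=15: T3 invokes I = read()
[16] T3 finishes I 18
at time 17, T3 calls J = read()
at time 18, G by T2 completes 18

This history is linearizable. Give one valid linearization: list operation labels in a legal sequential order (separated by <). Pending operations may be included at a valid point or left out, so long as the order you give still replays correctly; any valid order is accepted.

A < B < C < D < E < F < H < G < I

step 1: A write(14) — value 14
step 2: B read() → 14 — value 14
step 3: C write(18) — value 18
step 4: D write(18) — value 18
step 5: E read() (pending, included) — value 18
step 6: F write(14) — value 14
step 7: H write(18) — value 18
step 8: G read() → 18 — value 18
step 9: I read() → 18 — value 18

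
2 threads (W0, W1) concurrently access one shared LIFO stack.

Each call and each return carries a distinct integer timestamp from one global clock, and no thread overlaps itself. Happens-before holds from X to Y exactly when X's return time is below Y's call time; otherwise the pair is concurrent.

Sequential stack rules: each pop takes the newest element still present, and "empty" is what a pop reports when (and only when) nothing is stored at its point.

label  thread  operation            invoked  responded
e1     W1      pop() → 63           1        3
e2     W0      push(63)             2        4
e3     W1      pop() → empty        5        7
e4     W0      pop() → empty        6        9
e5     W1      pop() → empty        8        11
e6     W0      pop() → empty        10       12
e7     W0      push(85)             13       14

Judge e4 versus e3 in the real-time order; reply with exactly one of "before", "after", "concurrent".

e4 spans [6,9], e3 spans [5,7]
the intervals overlap in both directions

concurrent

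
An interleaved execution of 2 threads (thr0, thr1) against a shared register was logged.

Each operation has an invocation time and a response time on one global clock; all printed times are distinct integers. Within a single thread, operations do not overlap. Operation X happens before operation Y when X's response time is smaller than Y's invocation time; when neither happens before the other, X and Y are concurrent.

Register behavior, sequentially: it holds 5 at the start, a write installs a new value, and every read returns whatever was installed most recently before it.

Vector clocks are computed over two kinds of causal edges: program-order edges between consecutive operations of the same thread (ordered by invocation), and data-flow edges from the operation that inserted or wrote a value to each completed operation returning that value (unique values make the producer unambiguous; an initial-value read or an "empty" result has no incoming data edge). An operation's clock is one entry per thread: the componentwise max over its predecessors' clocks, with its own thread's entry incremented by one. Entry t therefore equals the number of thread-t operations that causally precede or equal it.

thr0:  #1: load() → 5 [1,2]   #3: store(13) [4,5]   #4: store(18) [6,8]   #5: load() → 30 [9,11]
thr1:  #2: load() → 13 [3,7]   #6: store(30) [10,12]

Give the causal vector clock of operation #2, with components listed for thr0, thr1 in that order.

(2, 1)

root op #1, invoked 1: fresh clock plus thr0's own tick → (1, 0)
VC(#3, invoked at 4): max of VC(#1)=(1, 0), then +1 on thread thr0 → (2, 0)
VC(#2, invoked at 3): max of VC(#3)=(2, 0), then +1 on thread thr1 → (2, 1)
VC(#4, invoked at 6): max of VC(#3)=(2, 0), then +1 on thread thr0 → (3, 0)
VC(#6, invoked at 10): max of VC(#2)=(2, 1), then +1 on thread thr1 → (2, 2)
VC(#5, invoked at 9): max of VC(#4)=(3, 0), VC(#6)=(2, 2), then +1 on thread thr0 → (4, 2)
target: VC(#2) = (2, 1)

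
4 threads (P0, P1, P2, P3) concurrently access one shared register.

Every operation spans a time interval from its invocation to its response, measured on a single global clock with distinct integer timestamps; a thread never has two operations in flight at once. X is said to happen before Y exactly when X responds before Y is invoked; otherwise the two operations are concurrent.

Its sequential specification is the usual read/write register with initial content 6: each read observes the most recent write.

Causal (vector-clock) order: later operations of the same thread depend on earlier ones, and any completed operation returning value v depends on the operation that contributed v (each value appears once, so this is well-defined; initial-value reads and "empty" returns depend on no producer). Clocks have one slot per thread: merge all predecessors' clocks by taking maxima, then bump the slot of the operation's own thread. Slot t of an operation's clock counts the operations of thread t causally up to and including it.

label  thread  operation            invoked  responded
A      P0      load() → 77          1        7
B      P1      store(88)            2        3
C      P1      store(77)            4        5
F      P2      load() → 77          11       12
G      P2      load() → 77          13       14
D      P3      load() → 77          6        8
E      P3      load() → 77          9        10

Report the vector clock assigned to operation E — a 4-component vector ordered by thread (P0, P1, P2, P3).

no predecessors for B (invoked 2): P1 increments from zero → (0, 1, 0, 0)
C (invocation 4): componentwise max over VC(B)=(0, 1, 0, 0), +1 at P1, giving (0, 2, 0, 0)
D (invocation 6): componentwise max over VC(C)=(0, 2, 0, 0), +1 at P3, giving (0, 2, 0, 1)
F (invocation 11): componentwise max over VC(C)=(0, 2, 0, 0), +1 at P2, giving (0, 2, 1, 0)
A (invocation 1): componentwise max over VC(C)=(0, 2, 0, 0), +1 at P0, giving (1, 2, 0, 0)
E (invocation 9): componentwise max over VC(C)=(0, 2, 0, 0), VC(D)=(0, 2, 0, 1), +1 at P3, giving (0, 2, 0, 2)
G (invocation 13): componentwise max over VC(C)=(0, 2, 0, 0), VC(F)=(0, 2, 1, 0), +1 at P2, giving (0, 2, 2, 0)
target: VC(E) = (0, 2, 0, 2)

(0, 2, 0, 2)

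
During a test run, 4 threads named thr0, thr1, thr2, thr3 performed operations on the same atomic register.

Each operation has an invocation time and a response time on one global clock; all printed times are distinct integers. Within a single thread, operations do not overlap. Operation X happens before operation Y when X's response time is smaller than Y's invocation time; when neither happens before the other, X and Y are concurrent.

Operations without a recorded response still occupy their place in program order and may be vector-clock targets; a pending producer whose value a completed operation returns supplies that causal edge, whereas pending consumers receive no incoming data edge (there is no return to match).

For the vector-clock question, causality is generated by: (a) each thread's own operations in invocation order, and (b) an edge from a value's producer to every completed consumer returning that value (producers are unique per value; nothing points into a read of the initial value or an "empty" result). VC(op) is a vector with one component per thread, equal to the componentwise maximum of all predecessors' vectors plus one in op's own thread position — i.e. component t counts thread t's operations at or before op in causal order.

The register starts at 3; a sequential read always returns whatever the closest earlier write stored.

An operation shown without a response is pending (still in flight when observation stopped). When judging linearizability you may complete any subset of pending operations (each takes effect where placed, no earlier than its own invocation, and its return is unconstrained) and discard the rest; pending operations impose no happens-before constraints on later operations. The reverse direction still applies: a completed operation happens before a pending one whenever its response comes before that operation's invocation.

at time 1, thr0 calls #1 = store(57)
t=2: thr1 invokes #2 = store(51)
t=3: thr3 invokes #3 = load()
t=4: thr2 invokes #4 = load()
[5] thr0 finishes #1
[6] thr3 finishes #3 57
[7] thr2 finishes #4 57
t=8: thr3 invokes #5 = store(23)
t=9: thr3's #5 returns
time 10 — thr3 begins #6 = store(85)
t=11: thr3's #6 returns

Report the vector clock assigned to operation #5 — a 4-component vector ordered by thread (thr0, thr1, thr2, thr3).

(1, 0, 0, 2)

root op #2, invoked 2: fresh clock plus thr1's own tick → (0, 1, 0, 0)
root op #1, invoked 1: fresh clock plus thr0's own tick → (1, 0, 0, 0)
merge at #3 (invoked 3): VC(#1)=(1, 0, 0, 0), own-thread bump on thr3 → (1, 0, 0, 1)
merge at #4 (invoked 4): VC(#1)=(1, 0, 0, 0), own-thread bump on thr2 → (1, 0, 1, 0)
merge at #5 (invoked 8): VC(#3)=(1, 0, 0, 1), own-thread bump on thr3 → (1, 0, 0, 2)
merge at #6 (invoked 10): VC(#5)=(1, 0, 0, 2), own-thread bump on thr3 → (1, 0, 0, 3)
target: VC(#5) = (1, 0, 0, 2)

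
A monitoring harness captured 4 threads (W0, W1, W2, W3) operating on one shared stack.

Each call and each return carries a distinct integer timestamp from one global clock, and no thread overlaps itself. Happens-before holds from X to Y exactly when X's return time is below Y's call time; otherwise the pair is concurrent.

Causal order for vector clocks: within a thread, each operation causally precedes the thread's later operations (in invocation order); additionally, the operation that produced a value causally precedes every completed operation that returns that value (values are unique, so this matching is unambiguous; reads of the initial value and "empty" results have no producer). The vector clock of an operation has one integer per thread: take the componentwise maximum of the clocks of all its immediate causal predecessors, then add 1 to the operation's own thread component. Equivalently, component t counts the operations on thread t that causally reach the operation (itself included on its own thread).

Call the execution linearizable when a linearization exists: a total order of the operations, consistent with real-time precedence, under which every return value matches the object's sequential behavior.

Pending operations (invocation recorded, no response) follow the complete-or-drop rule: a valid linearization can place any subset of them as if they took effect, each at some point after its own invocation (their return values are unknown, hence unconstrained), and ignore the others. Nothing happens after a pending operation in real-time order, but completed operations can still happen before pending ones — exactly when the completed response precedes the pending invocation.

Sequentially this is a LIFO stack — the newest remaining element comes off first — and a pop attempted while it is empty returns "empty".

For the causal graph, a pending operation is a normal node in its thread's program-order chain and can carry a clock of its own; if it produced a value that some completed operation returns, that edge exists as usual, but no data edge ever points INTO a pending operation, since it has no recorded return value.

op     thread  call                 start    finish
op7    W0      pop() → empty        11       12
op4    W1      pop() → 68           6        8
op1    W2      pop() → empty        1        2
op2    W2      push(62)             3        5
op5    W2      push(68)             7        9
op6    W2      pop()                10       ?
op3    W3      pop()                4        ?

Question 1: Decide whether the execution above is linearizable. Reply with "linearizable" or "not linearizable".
witness order: op1, op2, op3, op5, op4, op6, op7
after step 1 (op1 pop() → empty): stack <>
after step 2 (op2 push(62)): stack <62>
after step 3 (op3 pop() (pending, included)): stack <>
after step 4 (op5 push(68)): stack <68>
after step 5 (op4 pop() → 68): stack <>
after step 6 (op6 pop() (pending, included)): stack <>
after step 7 (op7 pop() → empty): stack <>

linearizable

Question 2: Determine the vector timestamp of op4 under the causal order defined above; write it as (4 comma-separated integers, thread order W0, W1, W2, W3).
Answer: (0, 1, 3, 0)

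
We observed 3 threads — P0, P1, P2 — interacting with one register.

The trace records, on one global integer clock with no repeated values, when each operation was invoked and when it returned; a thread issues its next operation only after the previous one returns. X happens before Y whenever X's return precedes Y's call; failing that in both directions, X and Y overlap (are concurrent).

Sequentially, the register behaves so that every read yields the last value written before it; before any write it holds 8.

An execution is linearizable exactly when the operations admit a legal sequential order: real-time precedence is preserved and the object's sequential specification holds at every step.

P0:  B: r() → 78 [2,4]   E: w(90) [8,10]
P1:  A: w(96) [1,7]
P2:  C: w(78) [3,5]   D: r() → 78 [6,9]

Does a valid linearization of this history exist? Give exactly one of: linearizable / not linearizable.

linearizable

witness order: A, C, B, D, E
after step 1 (A w(96)): value 96
after step 2 (C w(78)): value 78
after step 3 (B r() → 78): value 78
after step 4 (D r() → 78): value 78
after step 5 (E w(90)): value 90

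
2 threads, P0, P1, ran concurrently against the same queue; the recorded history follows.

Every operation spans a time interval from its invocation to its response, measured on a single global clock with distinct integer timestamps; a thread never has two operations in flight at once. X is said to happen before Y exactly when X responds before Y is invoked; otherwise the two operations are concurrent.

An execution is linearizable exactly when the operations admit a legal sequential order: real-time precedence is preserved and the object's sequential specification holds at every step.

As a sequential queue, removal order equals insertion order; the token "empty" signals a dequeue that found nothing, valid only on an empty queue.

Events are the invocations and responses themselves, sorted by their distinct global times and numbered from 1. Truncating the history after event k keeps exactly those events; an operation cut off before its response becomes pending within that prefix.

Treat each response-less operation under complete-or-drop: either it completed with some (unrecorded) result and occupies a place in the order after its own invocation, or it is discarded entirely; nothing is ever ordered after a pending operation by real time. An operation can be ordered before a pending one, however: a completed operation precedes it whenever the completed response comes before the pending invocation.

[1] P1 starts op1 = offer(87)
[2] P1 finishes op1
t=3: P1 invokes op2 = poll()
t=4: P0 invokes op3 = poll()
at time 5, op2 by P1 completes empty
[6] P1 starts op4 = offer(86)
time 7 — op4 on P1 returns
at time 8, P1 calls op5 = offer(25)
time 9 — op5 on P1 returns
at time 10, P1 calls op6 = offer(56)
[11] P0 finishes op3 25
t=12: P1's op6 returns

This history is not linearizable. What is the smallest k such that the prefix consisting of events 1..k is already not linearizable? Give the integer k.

a valid linearization of events 1..10 exists, for instance op1, op3, op2, op4, op5:
after step 1 (op1 offer(87)): queue <87>
after step 2 (op3 poll() (pending, included)): queue <>
after step 3 (op2 poll() → empty): queue <>
after step 4 (op4 offer(86)): queue <86>
after step 5 (op5 offer(25)): queue <86,25>
once event 11 joins (op3's response, time 11), exhaustive search finds no witness
no escape via the 1 pending operation (op6): every completion choice fails
take op1, op2, op3, op4, op5 (pending dropped): step 2 already fails, because op2 poll() → empty cannot occur there
take op1, op2, op4, op3, op5 (pending dropped): step 2 already fails, because op2 poll() → empty cannot occur there

11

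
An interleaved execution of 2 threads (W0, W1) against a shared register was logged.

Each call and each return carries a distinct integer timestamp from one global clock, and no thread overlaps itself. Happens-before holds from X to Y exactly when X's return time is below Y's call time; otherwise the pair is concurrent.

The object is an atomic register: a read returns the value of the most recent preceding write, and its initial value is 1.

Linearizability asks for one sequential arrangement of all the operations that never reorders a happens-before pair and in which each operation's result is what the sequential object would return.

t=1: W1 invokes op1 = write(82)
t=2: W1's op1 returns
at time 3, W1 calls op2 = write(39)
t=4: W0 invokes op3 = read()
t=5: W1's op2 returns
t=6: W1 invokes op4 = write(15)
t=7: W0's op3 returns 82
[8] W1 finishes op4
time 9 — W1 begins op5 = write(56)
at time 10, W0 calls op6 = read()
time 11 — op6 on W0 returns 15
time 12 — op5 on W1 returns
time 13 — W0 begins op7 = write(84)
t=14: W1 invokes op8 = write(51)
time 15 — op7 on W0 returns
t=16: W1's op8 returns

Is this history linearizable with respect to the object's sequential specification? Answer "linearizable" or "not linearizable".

linearizable

a witness: op1, op3, op2, op4, op6, op5, op7, op8
step 1: op1 write(82) — value 82
step 2: op3 read() → 82 — value 82
step 3: op2 write(39) — value 39
step 4: op4 write(15) — value 15
step 5: op6 read() → 15 — value 15
step 6: op5 write(56) — value 56
step 7: op7 write(84) — value 84
step 8: op8 write(51) — value 51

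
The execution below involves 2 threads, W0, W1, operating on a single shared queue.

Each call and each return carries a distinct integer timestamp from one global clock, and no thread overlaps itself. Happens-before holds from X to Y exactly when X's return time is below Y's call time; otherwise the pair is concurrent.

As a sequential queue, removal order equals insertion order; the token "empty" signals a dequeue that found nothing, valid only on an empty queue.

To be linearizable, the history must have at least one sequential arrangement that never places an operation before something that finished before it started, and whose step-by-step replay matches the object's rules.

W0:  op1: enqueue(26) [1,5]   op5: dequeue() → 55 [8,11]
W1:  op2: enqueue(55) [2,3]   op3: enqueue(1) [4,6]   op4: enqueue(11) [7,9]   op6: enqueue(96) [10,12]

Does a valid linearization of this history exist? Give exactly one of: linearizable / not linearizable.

linearizable

one valid linearization: op2, op1, op3, op4, op5, op6
step 1: op2 enqueue(55) — queue <55>
step 2: op1 enqueue(26) — queue <55,26>
step 3: op3 enqueue(1) — queue <55,26,1>
step 4: op4 enqueue(11) — queue <55,26,1,11>
step 5: op5 dequeue() → 55 — queue <26,1,11>
step 6: op6 enqueue(96) — queue <26,1,11,96>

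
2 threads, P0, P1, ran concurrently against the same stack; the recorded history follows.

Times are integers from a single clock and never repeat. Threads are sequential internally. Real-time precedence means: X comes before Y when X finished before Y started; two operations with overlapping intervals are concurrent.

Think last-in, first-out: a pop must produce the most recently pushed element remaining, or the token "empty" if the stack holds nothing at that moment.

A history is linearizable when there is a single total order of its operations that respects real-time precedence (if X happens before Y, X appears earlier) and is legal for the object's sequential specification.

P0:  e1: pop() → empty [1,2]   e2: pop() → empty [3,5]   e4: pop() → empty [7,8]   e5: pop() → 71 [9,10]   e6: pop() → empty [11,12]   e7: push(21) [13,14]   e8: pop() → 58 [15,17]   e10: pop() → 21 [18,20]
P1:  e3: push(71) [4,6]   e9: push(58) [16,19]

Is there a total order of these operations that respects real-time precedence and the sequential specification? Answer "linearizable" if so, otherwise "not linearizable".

events 1..7 are fine; event 8 — the response of e4 at time 8 — makes the prefix non-linearizable
no legal order exists: 2 real-time-consistent candidates over 4 completed stack operations, all rejected
one such order, e1, e2, e3, e4, breaks at step 4 where e4 pop() → empty is illegal
one such order, e1, e3, e2, e4, breaks at step 3 where e2 pop() → empty is illegal

not linearizable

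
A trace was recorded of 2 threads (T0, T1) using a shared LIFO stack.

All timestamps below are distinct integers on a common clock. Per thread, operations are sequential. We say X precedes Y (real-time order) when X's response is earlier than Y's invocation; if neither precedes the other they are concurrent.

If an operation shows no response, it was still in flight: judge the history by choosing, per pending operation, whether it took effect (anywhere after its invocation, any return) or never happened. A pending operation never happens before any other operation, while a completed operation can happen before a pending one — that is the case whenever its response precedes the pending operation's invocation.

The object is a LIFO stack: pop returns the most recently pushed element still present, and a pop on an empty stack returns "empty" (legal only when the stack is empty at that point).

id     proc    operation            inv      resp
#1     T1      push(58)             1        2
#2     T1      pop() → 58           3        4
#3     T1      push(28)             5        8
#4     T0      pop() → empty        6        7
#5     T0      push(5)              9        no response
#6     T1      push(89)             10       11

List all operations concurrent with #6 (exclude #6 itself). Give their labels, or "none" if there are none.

overlap test against #6 [10,11]: concurrent iff the interval meets 10..11
#1 [1,2]: before
#2 [3,4]: before
#3 [5,8]: before
#4 [6,7]: before
#5 [9,…): concurrent

#5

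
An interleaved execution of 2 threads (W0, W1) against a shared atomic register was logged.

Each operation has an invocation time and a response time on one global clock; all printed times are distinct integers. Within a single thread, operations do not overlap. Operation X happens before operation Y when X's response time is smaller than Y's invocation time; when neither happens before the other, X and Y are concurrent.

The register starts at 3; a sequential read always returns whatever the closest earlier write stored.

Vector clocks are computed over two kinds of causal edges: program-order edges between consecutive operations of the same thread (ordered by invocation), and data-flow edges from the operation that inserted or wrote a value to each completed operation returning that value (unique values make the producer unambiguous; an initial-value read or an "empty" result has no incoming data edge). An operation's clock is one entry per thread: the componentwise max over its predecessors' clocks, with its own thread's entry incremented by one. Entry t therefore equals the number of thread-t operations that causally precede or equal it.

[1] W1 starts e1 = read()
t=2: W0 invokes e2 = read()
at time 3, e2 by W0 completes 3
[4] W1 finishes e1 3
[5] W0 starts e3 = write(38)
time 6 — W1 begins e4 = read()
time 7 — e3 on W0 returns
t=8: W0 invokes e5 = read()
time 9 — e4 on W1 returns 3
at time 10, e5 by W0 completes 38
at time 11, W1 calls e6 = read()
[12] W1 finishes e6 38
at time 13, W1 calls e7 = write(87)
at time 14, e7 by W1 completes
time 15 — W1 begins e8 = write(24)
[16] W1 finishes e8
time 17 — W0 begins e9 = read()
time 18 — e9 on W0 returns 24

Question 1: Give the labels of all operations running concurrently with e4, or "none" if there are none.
concurrent with e4 ([6,9]): every op whose interval crosses 6..9
e1 [1,4]: before
e2 [2,3]: before
e3 [5,7]: concurrent
e5 [8,10]: concurrent
e6 [11,12]: after
e7 [13,14]: after
e8 [15,16]: after
e9 [17,18]: after

e3, e5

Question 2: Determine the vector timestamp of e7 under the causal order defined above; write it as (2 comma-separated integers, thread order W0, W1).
e1 (invocation 1): nothing precedes it; W1's component alone gives (0, 1)
e2 (invocation 2): nothing precedes it; W0's component alone gives (1, 0)
e4, invoked 6, takes VC(e1)=(0, 1) under max, adds 1 for W1 → (0, 2)
e3, invoked 5, takes VC(e2)=(1, 0) under max, adds 1 for W0 → (2, 0)
e5, invoked 8, takes VC(e3)=(2, 0) under max, adds 1 for W0 → (3, 0)
e6, invoked 11, takes VC(e3)=(2, 0), VC(e4)=(0, 2) under max, adds 1 for W1 → (2, 3)
e7, invoked 13, takes VC(e6)=(2, 3) under max, adds 1 for W1 → (2, 4)
e8, invoked 15, takes VC(e7)=(2, 4) under max, adds 1 for W1 → (2, 5)
e9, invoked 17, takes VC(e5)=(3, 0), VC(e8)=(2, 5) under max, adds 1 for W0 → (4, 5)
target: VC(e7) = (2, 4)

(2, 4)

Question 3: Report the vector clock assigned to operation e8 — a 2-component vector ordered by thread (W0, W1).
root op e1, invoked 1: fresh clock plus W1's own tick → (0, 1)
root op e2, invoked 2: fresh clock plus W0's own tick → (1, 0)
e4 (invocation 6): componentwise max over VC(e1)=(0, 1), +1 at W1, giving (0, 2)
e3 (invocation 5): componentwise max over VC(e2)=(1, 0), +1 at W0, giving (2, 0)
e5 (invocation 8): componentwise max over VC(e3)=(2, 0), +1 at W0, giving (3, 0)
e6 (invocation 11): componentwise max over VC(e3)=(2, 0), VC(e4)=(0, 2), +1 at W1, giving (2, 3)
e7 (invocation 13): componentwise max over VC(e6)=(2, 3), +1 at W1, giving (2, 4)
e8 (invocation 15): componentwise max over VC(e7)=(2, 4), +1 at W1, giving (2, 5)
e9 (invocation 17): componentwise max over VC(e5)=(3, 0), VC(e8)=(2, 5), +1 at W0, giving (4, 5)
target: VC(e8) = (2, 5)

(2, 5)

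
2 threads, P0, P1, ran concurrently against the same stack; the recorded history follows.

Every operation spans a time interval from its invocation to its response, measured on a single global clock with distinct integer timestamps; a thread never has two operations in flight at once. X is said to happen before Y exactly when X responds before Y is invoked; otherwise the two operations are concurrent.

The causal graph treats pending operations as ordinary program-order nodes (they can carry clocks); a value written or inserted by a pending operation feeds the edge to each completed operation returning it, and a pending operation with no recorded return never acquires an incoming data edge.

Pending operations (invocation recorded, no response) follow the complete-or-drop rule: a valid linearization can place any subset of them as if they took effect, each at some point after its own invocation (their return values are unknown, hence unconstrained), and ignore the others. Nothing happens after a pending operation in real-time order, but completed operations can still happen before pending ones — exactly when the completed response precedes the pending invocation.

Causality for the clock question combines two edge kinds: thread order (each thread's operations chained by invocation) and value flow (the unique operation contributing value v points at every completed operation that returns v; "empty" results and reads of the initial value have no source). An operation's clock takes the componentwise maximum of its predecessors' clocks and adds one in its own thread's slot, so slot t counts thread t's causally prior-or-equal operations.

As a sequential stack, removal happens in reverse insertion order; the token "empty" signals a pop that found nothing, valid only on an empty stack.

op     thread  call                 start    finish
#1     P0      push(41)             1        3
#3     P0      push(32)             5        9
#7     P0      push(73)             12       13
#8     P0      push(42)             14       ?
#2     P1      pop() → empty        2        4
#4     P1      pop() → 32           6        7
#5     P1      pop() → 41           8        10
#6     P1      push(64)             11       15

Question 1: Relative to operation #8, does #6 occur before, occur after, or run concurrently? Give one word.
Answer: concurrent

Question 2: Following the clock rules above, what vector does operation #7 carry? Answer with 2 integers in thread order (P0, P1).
Answer: (3, 0)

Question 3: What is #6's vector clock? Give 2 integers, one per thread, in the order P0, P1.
Answer: (2, 4)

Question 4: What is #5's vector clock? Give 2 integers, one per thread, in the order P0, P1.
Answer: (2, 3)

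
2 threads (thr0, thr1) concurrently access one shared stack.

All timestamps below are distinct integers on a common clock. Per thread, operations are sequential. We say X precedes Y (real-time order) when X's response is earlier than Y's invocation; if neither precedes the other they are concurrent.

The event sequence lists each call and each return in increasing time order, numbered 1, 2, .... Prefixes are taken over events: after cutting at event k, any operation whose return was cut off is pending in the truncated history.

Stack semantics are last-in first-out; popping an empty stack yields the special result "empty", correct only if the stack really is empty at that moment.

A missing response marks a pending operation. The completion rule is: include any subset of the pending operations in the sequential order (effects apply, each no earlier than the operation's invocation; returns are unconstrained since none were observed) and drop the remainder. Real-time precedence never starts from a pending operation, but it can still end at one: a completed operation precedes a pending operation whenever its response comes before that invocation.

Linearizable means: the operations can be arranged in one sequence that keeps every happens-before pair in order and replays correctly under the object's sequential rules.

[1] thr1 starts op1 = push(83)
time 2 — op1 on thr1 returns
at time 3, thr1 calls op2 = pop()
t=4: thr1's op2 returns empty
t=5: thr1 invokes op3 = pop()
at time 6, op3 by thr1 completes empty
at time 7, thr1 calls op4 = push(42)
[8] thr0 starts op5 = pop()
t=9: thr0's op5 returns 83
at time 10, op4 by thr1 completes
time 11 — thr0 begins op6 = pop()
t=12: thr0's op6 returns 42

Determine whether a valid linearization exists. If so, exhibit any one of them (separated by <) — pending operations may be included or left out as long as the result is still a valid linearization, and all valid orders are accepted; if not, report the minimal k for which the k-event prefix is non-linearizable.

the violation lands at event 4, op2's response at time 4: events 1..3 linearize, events 1..4 do not
the sole real-time-consistent order of 2 completed operations fails the stack replay
one such order, op1, op2, breaks at step 2 where op2 pop() → empty is illegal

not linearizable — minimal violating prefix: 4 events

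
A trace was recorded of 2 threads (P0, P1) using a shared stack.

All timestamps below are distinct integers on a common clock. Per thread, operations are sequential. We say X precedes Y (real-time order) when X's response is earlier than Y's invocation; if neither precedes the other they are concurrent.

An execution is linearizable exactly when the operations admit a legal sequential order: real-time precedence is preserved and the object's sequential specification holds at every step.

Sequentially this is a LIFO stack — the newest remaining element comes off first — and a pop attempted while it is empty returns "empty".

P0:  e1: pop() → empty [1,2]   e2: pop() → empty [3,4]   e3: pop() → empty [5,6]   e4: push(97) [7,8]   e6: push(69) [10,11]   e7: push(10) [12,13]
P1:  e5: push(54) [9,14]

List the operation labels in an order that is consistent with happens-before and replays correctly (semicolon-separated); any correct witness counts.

after step 1 (e1 pop() → empty): stack <>
after step 2 (e2 pop() → empty): stack <>
after step 3 (e3 pop() → empty): stack <>
after step 4 (e4 push(97)): stack <97>
after step 5 (e5 push(54)): stack <97,54>
after step 6 (e6 push(69)): stack <97,54,69>
after step 7 (e7 push(10)): stack <97,54,69,10>

e1; e2; e3; e4; e5; e6; e7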